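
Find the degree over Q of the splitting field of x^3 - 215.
[K : Q] = 6

The roots of x^3 - 215 are ∛215, ω∛215, ω^2∛215 where ω = e^(2πi/3) is a primitive cube root of unity, so K = Q(∛215, ω). Now [Q(∛215):Q] = 3 (since 215 is not a perfect cube, x^3 - 215 is irreducible) and [Q(ω):Q] = 2. Both 2 and 3 divide [K:Q], and [K:Q] ≤ 3·2 = 6, so [K:Q] = 6. (Equivalently: Q(∛215) ⊂ R but ω ∉ R, so [K : Q(∛215)] = 2.)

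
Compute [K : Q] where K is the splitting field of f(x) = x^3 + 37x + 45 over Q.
[K : Q] = 6

By the rational root test, any rational root of the monic integer polynomial f(x) = x^3 + 37x + 45 must be an integer dividing the constant term 45, i.e. one of ±{1, 3, 5, 9, 15, 45}. Evaluating: f(1) = 83, f(-1) = 7, f(3) = 183, f(-3) = -93, f(5) = 355, f(-5) = -265, f(9) = 1107, f(-9) = -1017, f(15) = 3975, f(-15) = -3885, f(45) = 92835, f(-45) = -92745; none is 0, so f has no rational root and is therefore irreducible over Q (a cubic with no linear factor over a field is irreducible). For an irreducible cubic, the Galois group is A_3 or S_3 according as the discriminant disc(f) = -4a^3 - 27b^2 = -4·(37)^3 - 27·(45)^2 = -257287 is or is not a square in Q. Here disc(f) = -257287 is not a perfect square in Q, so the Galois group of f over Q is not contained in A_3 and must be all of S_3. The splitting field has degree |S_3| = 6 over Q, so [K : Q] = 6.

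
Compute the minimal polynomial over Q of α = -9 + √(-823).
m_α(x) = x^2 + 18x + 904

From α + 9 = √(-823), squaring gives (α + 9)^2 = -823, i.e. α^2 + 18α + 81 = -823, so α^2 + 18α + 904 = 0. The discriminant of x^2 + 18x + 904 is (18)^2 - 4·(904) = 324 - 3616 = -3292, and 4·(-823) is not a perfect square in Q since -823 is squarefree and ≠ 1. Hence x^2 + 18x + 904 is irreducible over Q and is the minimal polynomial of α.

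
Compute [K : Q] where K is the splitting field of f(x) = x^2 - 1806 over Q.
[K : Q] = 2

f(x) = x^2 - 1806 factors as (x - √1806)(x + √1806). The splitting field is K = Q(√1806). Since 1806 is squarefree and > 1, it is not a perfect square, so x^2 - 1806 is irreducible over Q and [Q(√1806) : Q] = 2. Hence [K : Q] = 2.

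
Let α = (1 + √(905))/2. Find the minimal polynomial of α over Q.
m_α(x) = x^2 - x - 226

From 2α - 1 = √(905), squaring gives (2α - 1)^2 = 905, i.e. 4α^2 - 4α + 1 = 905, so α^2 - α + (1 - 905)/4 = 0. Since 905 ≡ 1 (mod 4), (1 - 905)/4 = -226 ∈ Z. The polynomial x^2 - x - 226 has discriminant 1 - 4·(-226) = 905, which is not a perfect square in Q (d = 905 is squarefree and ≠ 1), so x^2 - x - 226 is irreducible over Q. It is the minimal polynomial of α.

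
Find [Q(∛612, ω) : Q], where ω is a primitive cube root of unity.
[Q(∛612, ω) : Q] = 6

[Q(∛612):Q] = 3 (min poly x^3 - 612, irreducible since 612 is not a perfect cube). [Q(ω):Q] = 2 (min poly x^2 + x + 1). Since Q(∛612) ⊂ R and ω ∉ R, we have ω ∉ Q(∛612), so x^2 + x + 1 remains irreducible over Q(∛612) and [Q(∛612, ω) : Q(∛612)] = 2. By the tower law, [Q(∛612, ω) : Q] = 3 · 2 = 6. (In fact Q(∛612, ω) is the splitting field of x^3 - 612 over Q.)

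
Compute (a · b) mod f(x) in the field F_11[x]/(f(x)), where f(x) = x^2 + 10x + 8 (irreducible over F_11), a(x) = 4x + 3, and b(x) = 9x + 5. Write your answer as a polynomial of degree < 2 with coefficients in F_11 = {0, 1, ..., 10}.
a · b ≡ 6x + 2 (mod f(x))

Multiply in F_11[x]: a(x)·b(x) = (4x + 3)·(9x + 5) = 3x^2 + 3x + 4. This has degree ≥ 2, so divide by f(x) over F_11: 3x^2 + 3x + 4 = (3)·(x^2 + 10x + 8) + (6x + 2). Hence a·b ≡ 6x + 2 (mod f). (F_11[x]/(f) is a field with 11^2 = 121 elements since f is irreducible of degree 2.)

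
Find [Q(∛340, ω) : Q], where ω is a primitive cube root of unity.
[Q(∛340, ω) : Q] = 6

[Q(∛340):Q] = 3 (min poly x^3 - 340, irreducible since 340 is not a perfect cube). [Q(ω):Q] = 2 (min poly x^2 + x + 1). Since Q(∛340) ⊂ R and ω ∉ R, we have ω ∉ Q(∛340), so x^2 + x + 1 remains irreducible over Q(∛340) and [Q(∛340, ω) : Q(∛340)] = 2. By the tower law, [Q(∛340, ω) : Q] = 3 · 2 = 6. (In fact Q(∛340, ω) is the splitting field of x^3 - 340 over Q.)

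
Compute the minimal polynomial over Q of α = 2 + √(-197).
m_α(x) = x^2 - 4x + 201

From α - 2 = √(-197), squaring gives (α - 2)^2 = -197, i.e. α^2 - 4α + 4 = -197, so α^2 - 4α + 201 = 0. The discriminant of x^2 - 4x + 201 is (-4)^2 - 4·(201) = 16 - 804 = -788, and 4·(-197) is not a perfect square in Q since -197 is squarefree and ≠ 1. Hence x^2 - 4x + 201 is irreducible over Q and is the minimal polynomial of α.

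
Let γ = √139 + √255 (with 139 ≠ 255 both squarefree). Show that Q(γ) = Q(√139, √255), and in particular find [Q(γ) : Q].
[Q(γ) : Q] = 4 (equivalently, Q(γ) = Q(√139, √255))

Obviously Q(γ) ⊆ Q(√139, √255), and [Q(√139, √255):Q] = 4 (since 139, 255 are distinct squarefree integers > 1 with 35445 not a perfect square). To show equality we compute the minimal polynomial of γ. From γ = √139 + √255: γ^2 = 139 + 2√(35445) + 255 = 394 + 2√(35445), so γ^2 - 394 = 2√(35445); squaring, (γ^2 - 394)^2 = 4·35445, i.e. γ^4 - 788γ^2 + 155236 - 141780 = 0, i.e. γ^4 - 788γ^2 + 13456 = 0. So γ is a root of x^4 - 788x^2 + 13456. This polynomial is irreducible over Q: it has no rational root (each ±√139 ± √255 is irrational), and any factorization into two quadratics over Q would force √(35445) ∈ Q (pairing opposite roots) or √139, √255 ∈ Q (other pairings), all impossible. Hence [Q(γ):Q] = 4 = [Q(√139, √255):Q], so Q(γ) = Q(√139, √255).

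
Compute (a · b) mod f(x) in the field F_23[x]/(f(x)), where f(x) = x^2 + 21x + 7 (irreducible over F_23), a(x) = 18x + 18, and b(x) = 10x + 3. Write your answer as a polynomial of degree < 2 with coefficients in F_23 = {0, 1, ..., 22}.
a · b ≡ 19x + 13 (mod f(x))

Multiply in F_23[x]: a(x)·b(x) = (18x + 18)·(10x + 3) = 19x^2 + 4x + 8. This has degree ≥ 2, so divide by f(x) over F_23: 19x^2 + 4x + 8 = (19)·(x^2 + 21x + 7) + (19x + 13). Hence a·b ≡ 19x + 13 (mod f). (F_23[x]/(f) is a field with 23^2 = 529 elements since f is irreducible of degree 2.)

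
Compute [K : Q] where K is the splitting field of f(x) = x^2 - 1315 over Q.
[K : Q] = 2

f(x) = x^2 - 1315 factors as (x - √1315)(x + √1315). The splitting field is K = Q(√1315). Since 1315 is squarefree and > 1, it is not a perfect square, so x^2 - 1315 is irreducible over Q and [Q(√1315) : Q] = 2. Hence [K : Q] = 2.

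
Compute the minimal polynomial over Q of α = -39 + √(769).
m_α(x) = x^2 + 78x + 752

From α + 39 = √(769), squaring gives (α + 39)^2 = 769, i.e. α^2 + 78α + 1521 = 769, so α^2 + 78α + 752 = 0. The discriminant of x^2 + 78x + 752 is (78)^2 - 4·(752) = 6084 - 3008 = 3076, and 4·(769) is not a perfect square in Q since 769 is squarefree and ≠ 1. Hence x^2 + 78x + 752 is irreducible over Q and is the minimal polynomial of α.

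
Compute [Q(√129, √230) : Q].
[Q(√129, √230) : Q] = 4

[Q(√129):Q] = 2 (min poly x^2 - 129, irreducible since 129 is squarefree > 1). For the top step, suppose √230 ∈ Q(√129), say √230 = c + d√129 with c, d ∈ Q. Squaring: 230 = c^2 + 129d^2 + 2cd√129. Since √129 ∉ Q this forces 2cd = 0. If d = 0 then √230 = c ∈ Q, contradicting 230 squarefree > 1. If c = 0 then 230 = 129d^2, so 129·230 = (129d)^2 is a perfect square in Q — but 129·230 = 29670 is not a perfect square (since 129 and 230 are distinct squarefree integers). Contradiction. Hence √230 ∉ Q(√129), so x^2 - 230 stays irreducible over Q(√129) and [Q(√129, √230) : Q(√129)] = 2. By the tower law, [Q(√129, √230) : Q] = 2 · 2 = 4.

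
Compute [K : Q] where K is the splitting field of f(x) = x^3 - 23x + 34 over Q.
[K : Q] = 6

By the rational root test, any rational root of the monic integer polynomial f(x) = x^3 - 23x + 34 must be an integer dividing the constant term 34, i.e. one of ±{1, 2, 17, 34}. Evaluating: f(1) = 12, f(-1) = 56, f(2) = -4, f(-2) = 72, f(17) = 4556, f(-17) = -4488, f(34) = 38556, f(-34) = -38488; none is 0, so f has no rational root and is therefore irreducible over Q (a cubic with no linear factor over a field is irreducible). For an irreducible cubic, the Galois group is A_3 or S_3 according as the discriminant disc(f) = -4a^3 - 27b^2 = -4·(-23)^3 - 27·(34)^2 = 17456 is or is not a square in Q. Here disc(f) = 17456 is not a perfect square in Q, so the Galois group of f over Q is not contained in A_3 and must be all of S_3. The splitting field has degree |S_3| = 6 over Q, so [K : Q] = 6.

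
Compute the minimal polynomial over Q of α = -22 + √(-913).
m_α(x) = x^2 + 44x + 1397

From α + 22 = √(-913), squaring gives (α + 22)^2 = -913, i.e. α^2 + 44α + 484 = -913, so α^2 + 44α + 1397 = 0. The discriminant of x^2 + 44x + 1397 is (44)^2 - 4·(1397) = 1936 - 5588 = -3652, and 4·(-913) is not a perfect square in Q since -913 is squarefree and ≠ 1. Hence x^2 + 44x + 1397 is irreducible over Q and is the minimal polynomial of α.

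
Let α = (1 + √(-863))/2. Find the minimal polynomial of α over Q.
m_α(x) = x^2 - x + 216

From 2α - 1 = √(-863), squaring gives (2α - 1)^2 = -863, i.e. 4α^2 - 4α + 1 = -863, so α^2 - α + (1 + 863)/4 = 0. Since -863 ≡ 1 (mod 4), (1 + 863)/4 = 216 ∈ Z. The polynomial x^2 - x + 216 has discriminant 1 - 4·(216) = -863, which is not a perfect square in Q (d = -863 is squarefree and ≠ 1), so x^2 - x + 216 is irreducible over Q. It is the minimal polynomial of α.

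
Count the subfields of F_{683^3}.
F_{683^3} has 2 subfields

The subfields of F_{p^n} are exactly the fields F_{p^d} for d | n (each is the fixed field of the unique index-d subgroup of Gal(F_{p^n}/F_p) ≅ Z/nZ). The divisors of n = 3 are {1, 3}, giving 2 subfields: F_{683^1}, F_{683^3}.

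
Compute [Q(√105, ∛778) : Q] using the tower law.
[Q(√105, ∛778) : Q] = 6

Let L = Q(√105, ∛778). Since Q(√105) ⊂ L and [Q(√105):Q] = 2, the tower law gives 2 | [L:Q]. Likewise Q(∛778) ⊂ L with [Q(∛778):Q] = 3 (because 778 is not a perfect cube), so 3 | [L:Q]. As gcd(2,3) = 1, [L:Q] is divisible by 6. Conversely L is generated over Q by √105 and ∛778, so [L:Q] ≤ 2·3 = 6. Therefore [Q(√105, ∛778) : Q] = 6.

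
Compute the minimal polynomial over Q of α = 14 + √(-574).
m_α(x) = x^2 - 28x + 770

From α - 14 = √(-574), squaring gives (α - 14)^2 = -574, i.e. α^2 - 28α + 196 = -574, so α^2 - 28α + 770 = 0. The discriminant of x^2 - 28x + 770 is (-28)^2 - 4·(770) = 784 - 3080 = -2296, and 4·(-574) is not a perfect square in Q since -574 is squarefree and ≠ 1. Hence x^2 - 28x + 770 is irreducible over Q and is the minimal polynomial of α.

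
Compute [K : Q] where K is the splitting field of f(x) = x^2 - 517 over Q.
[K : Q] = 2

f(x) = x^2 - 517 factors as (x - √517)(x + √517). The splitting field is K = Q(√517). Since 517 is squarefree and > 1, it is not a perfect square, so x^2 - 517 is irreducible over Q and [Q(√517) : Q] = 2. Hence [K : Q] = 2.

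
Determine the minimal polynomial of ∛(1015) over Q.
m_α(x) = x^3 - 1015

α satisfies α^3 = 1015, so x^3 - 1015 annihilates α. By the rational root test, a rational root p/q (in lowest terms) of x^3 - 1015 would satisfy p^3 = 1015 q^3, forcing q = 1 and p^3 = 1015; but 1015 is not a perfect cube, contradiction. A monic cubic over Q with no rational root is irreducible (any nontrivial factorization would include a linear factor). Hence x^3 - 1015 is the minimal polynomial of α, and in particular [Q(α):Q] = 3.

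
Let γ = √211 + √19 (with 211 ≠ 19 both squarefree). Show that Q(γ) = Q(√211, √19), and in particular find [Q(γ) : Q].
[Q(γ) : Q] = 4 (equivalently, Q(γ) = Q(√211, √19))

Obviously Q(γ) ⊆ Q(√211, √19), and [Q(√211, √19):Q] = 4 (since 211, 19 are distinct squarefree integers > 1 with 4009 not a perfect square). To show equality we compute the minimal polynomial of γ. From γ = √211 + √19: γ^2 = 211 + 2√(4009) + 19 = 230 + 2√(4009), so γ^2 - 230 = 2√(4009); squaring, (γ^2 - 230)^2 = 4·4009, i.e. γ^4 - 460γ^2 + 52900 - 16036 = 0, i.e. γ^4 - 460γ^2 + 36864 = 0. So γ is a root of x^4 - 460x^2 + 36864. This polynomial is irreducible over Q: it has no rational root (each ±√211 ± √19 is irrational), and any factorization into two quadratics over Q would force √(4009) ∈ Q (pairing opposite roots) or √211, √19 ∈ Q (other pairings), all impossible. Hence [Q(γ):Q] = 4 = [Q(√211, √19):Q], so Q(γ) = Q(√211, √19).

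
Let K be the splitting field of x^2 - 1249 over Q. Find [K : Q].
[K : Q] = 2

f(x) = x^2 - 1249 factors as (x - √1249)(x + √1249). The splitting field is K = Q(√1249). Since 1249 is squarefree and > 1, it is not a perfect square, so x^2 - 1249 is irreducible over Q and [Q(√1249) : Q] = 2. Hence [K : Q] = 2.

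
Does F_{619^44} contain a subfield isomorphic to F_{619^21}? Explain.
No: F_{619^21} is not a subfield of F_{619^44}

F_{p^m} embeds in F_{p^n} iff m | n. Here 21 ∤ 44 (since 44 = 2·21 + 2 with remainder 2 ≠ 0), so F_{619^21} is not a subfield of F_{619^44}. Equivalently: if it were, the tower law would give 21 = [F_{619^21}:F_619] dividing [F_{619^44}:F_619] = 44, contradiction.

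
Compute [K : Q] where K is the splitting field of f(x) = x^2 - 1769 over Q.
[K : Q] = 2

f(x) = x^2 - 1769 factors as (x - √1769)(x + √1769). The splitting field is K = Q(√1769). Since 1769 is squarefree and > 1, it is not a perfect square, so x^2 - 1769 is irreducible over Q and [Q(√1769) : Q] = 2. Hence [K : Q] = 2.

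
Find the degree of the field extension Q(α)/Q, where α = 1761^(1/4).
[Q(α):Q] = 4

α is a root of x^4 - 1761. By Eisenstein's criterion at the prime p = 3 (which divides the constant term 1761 but p^2 = 9 does not, since 1761 is squarefree), x^4 - 1761 is irreducible over Q. Hence [Q(α):Q] = 4.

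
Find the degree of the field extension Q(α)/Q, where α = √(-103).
[Q(α):Q] = 2

[Q(α):Q] equals the degree of the minimal polynomial of α. Here α^2 = -103 and x^2 + 103 is irreducible (d = -103 is squarefree, ≠ 1, hence not a square), so deg(m_α) = 2. Thus [Q(α):Q] = 2.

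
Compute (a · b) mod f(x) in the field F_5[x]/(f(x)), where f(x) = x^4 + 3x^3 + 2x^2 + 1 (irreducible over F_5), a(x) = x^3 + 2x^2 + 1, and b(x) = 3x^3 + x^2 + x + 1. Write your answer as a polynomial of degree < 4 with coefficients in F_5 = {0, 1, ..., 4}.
a · b ≡ x^3 + 4x^2 + 3x + 3 (mod f(x))

Multiply in F_5[x]: a(x)·b(x) = (x^3 + 2x^2 + 1)·(3x^3 + x^2 + x + 1) = 3x^6 + 2x^5 + 3x^4 + x^3 + 3x^2 + x + 1. This has degree ≥ 4, so divide by f(x) over F_5: 3x^6 + 2x^5 + 3x^4 + x^3 + 3x^2 + x + 1 = (3x^2 + 3x + 3)·(x^4 + 3x^3 + 2x^2 + 1) + (x^3 + 4x^2 + 3x + 3). Hence a·b ≡ x^3 + 4x^2 + 3x + 3 (mod f). (F_5[x]/(f) is a field with 5^4 = 625 elements since f is irreducible of degree 4.)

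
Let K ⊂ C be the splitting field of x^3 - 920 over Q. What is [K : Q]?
[K : Q] = 6

The roots of x^3 - 920 are ∛920, ω∛920, ω^2∛920 where ω = e^(2πi/3) is a primitive cube root of unity, so K = Q(∛920, ω). Now [Q(∛920):Q] = 3 (since 920 is not a perfect cube, x^3 - 920 is irreducible) and [Q(ω):Q] = 2. Both 2 and 3 divide [K:Q], and [K:Q] ≤ 3·2 = 6, so [K:Q] = 6. (Equivalently: Q(∛920) ⊂ R but ω ∉ R, so [K : Q(∛920)] = 2.)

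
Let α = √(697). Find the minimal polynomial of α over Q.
m_α(x) = x^2 - 697

α satisfies α^2 - 697 = 0, so x^2 - 697 annihilates α. Since d = 697 is squarefree and ≠ 1, it is not a perfect square in Q, so x^2 - 697 has no rational root and is therefore irreducible over Q (a degree-2 polynomial over a field is irreducible iff it has no root). Hence m_α(x) = x^2 - 697.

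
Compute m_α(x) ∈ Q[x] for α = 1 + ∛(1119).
m_α(x) = x^3 - 3x^2 + 3x - 1120

Set β = α - 1 = ∛(1119), so β^3 = 1119. Then (α - 1)^3 - 1119 = 0, i.e. α is a root of g(x) = (x - 1)^3 - 1119 = x^3 - 3x^2 + 3x - 1120. Since g(x) = h(x - 1) where h(x) = x^3 - 1119, and h is irreducible over Q (because 1119 is not a perfect cube, so h has no rational root, and a monic cubic with no rational root is irreducible), g is also irreducible (irreducibility is preserved under the substitution x → x - 1). Hence m_α(x) = x^3 - 3x^2 + 3x - 1120.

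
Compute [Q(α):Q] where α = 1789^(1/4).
[Q(α):Q] = 4

α is a root of x^4 - 1789. By Eisenstein's criterion at the prime p = 1789 (which divides the constant term 1789 but p^2 = 3200521 does not, since 1789 is squarefree), x^4 - 1789 is irreducible over Q. Hence [Q(α):Q] = 4.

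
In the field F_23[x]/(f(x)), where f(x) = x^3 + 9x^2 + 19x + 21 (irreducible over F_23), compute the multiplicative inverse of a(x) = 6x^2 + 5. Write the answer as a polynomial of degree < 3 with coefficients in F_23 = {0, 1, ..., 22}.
a(x)^(-1) ≡ 19x^2 + 2x + 1 (mod f(x))

Since f is irreducible over F_23, F_23[x]/(f) is a field and a(x) ≠ 0 has an inverse. Apply the extended Euclidean algorithm to f(x) and a(x) in F_23[x]: f(x) = (4x + 13)·a(x) + (22x + 2);  a(x) = (17x + 11)·(22x + 2) + (6). The last nonzero remainder is the constant 6 = gcd(f, a) in F_23. Back-substituting through the division chain expresses 6 = s(x)·a(x) + t(x)·f(x) with s(x) ≡ 22x^2 + 12x + 6 (mod f), so (22x^2 + 12x + 6)·a(x) ≡ 6 (mod f). Multiplying by 6^(-1) ≡ 4 in F_23 gives a(x)^(-1) ≡ 4·(22x^2 + 12x + 6) ≡ 19x^2 + 2x + 1 (mod f). Check: (6x^2 + 5)·(19x^2 + 2x + 1) = 22x^4 + 12x^3 + 9x^2 + 10x + 5 ≡ 1 (mod x^3 + 9x^2 + 19x + 21).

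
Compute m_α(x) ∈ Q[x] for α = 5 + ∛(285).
m_α(x) = x^3 - 15x^2 + 75x - 410

Set β = α - 5 = ∛(285), so β^3 = 285. Then (α - 5)^3 - 285 = 0, i.e. α is a root of g(x) = (x - 5)^3 - 285 = x^3 - 15x^2 + 75x - 410. Since g(x) = h(x - 5) where h(x) = x^3 - 285, and h is irreducible over Q (because 285 is not a perfect cube, so h has no rational root, and a monic cubic with no rational root is irreducible), g is also irreducible (irreducibility is preserved under the substitution x → x - 5). Hence m_α(x) = x^3 - 15x^2 + 75x - 410.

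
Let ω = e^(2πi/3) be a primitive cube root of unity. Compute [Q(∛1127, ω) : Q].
[Q(∛1127, ω) : Q] = 6

[Q(∛1127):Q] = 3 (min poly x^3 - 1127, irreducible since 1127 is not a perfect cube). [Q(ω):Q] = 2 (min poly x^2 + x + 1). Since Q(∛1127) ⊂ R and ω ∉ R, we have ω ∉ Q(∛1127), so x^2 + x + 1 remains irreducible over Q(∛1127) and [Q(∛1127, ω) : Q(∛1127)] = 2. By the tower law, [Q(∛1127, ω) : Q] = 3 · 2 = 6. (In fact Q(∛1127, ω) is the splitting field of x^3 - 1127 over Q.)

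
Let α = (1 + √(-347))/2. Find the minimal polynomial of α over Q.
m_α(x) = x^2 - x + 87

From 2α - 1 = √(-347), squaring gives (2α - 1)^2 = -347, i.e. 4α^2 - 4α + 1 = -347, so α^2 - α + (1 + 347)/4 = 0. Since -347 ≡ 1 (mod 4), (1 + 347)/4 = 87 ∈ Z. The polynomial x^2 - x + 87 has discriminant 1 - 4·(87) = -347, which is not a perfect square in Q (d = -347 is squarefree and ≠ 1), so x^2 - x + 87 is irreducible over Q. It is the minimal polynomial of α.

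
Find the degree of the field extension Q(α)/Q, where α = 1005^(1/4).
[Q(α):Q] = 4

α is a root of x^4 - 1005. By Eisenstein's criterion at the prime p = 3 (which divides the constant term 1005 but p^2 = 9 does not, since 1005 is squarefree), x^4 - 1005 is irreducible over Q. Hence [Q(α):Q] = 4.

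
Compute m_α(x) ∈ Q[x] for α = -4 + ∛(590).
m_α(x) = x^3 + 12x^2 + 48x - 526

Set β = α + 4 = ∛(590), so β^3 = 590. Then (α + 4)^3 - 590 = 0, i.e. α is a root of g(x) = (x + 4)^3 - 590 = x^3 + 12x^2 + 48x - 526. Since g(x) = h(x + 4) where h(x) = x^3 - 590, and h is irreducible over Q (because 590 is not a perfect cube, so h has no rational root, and a monic cubic with no rational root is irreducible), g is also irreducible (irreducibility is preserved under the substitution x → x + 4). Hence m_α(x) = x^3 + 12x^2 + 48x - 526.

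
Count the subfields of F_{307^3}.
F_{307^3} has 2 subfields

The subfields of F_{p^n} are exactly the fields F_{p^d} for d | n (each is the fixed field of the unique index-d subgroup of Gal(F_{p^n}/F_p) ≅ Z/nZ). The divisors of n = 3 are {1, 3}, giving 2 subfields: F_{307^1}, F_{307^3}.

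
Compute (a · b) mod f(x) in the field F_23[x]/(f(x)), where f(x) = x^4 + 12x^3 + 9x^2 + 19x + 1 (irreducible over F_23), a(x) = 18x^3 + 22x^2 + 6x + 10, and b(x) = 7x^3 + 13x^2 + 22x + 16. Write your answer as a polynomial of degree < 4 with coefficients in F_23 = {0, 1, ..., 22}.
a · b ≡ 10x^3 + 6x^2 + x + 8 (mod f(x))

Multiply in F_23[x]: a(x)·b(x) = (18x^3 + 22x^2 + 6x + 10)·(7x^3 + 13x^2 + 22x + 16) = 11x^6 + 20x^5 + 11x^4 + 16x^2 + 17x + 22. This has degree ≥ 4, so divide by f(x) over F_23: 11x^6 + 20x^5 + 11x^4 + 16x^2 + 17x + 22 = (11x^2 + 3x + 14)·(x^4 + 12x^3 + 9x^2 + 19x + 1) + (10x^3 + 6x^2 + x + 8). Hence a·b ≡ 10x^3 + 6x^2 + x + 8 (mod f). (F_23[x]/(f) is a field with 23^4 = 279841 elements since f is irreducible of degree 4.)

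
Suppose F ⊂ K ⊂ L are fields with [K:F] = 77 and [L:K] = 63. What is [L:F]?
[L:F] = 4851

The tower law says that for any tower of field extensions F ⊂ K ⊂ L with finite degrees, [L:F] = [L:K] · [K:F]. Here this gives [L:F] = 63 · 77 = 4851.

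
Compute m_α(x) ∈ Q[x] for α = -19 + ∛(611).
m_α(x) = x^3 + 57x^2 + 1083x + 6248

Set β = α + 19 = ∛(611), so β^3 = 611. Then (α + 19)^3 - 611 = 0, i.e. α is a root of g(x) = (x + 19)^3 - 611 = x^3 + 57x^2 + 1083x + 6248. Since g(x) = h(x + 19) where h(x) = x^3 - 611, and h is irreducible over Q (because 611 is not a perfect cube, so h has no rational root, and a monic cubic with no rational root is irreducible), g is also irreducible (irreducibility is preserved under the substitution x → x + 19). Hence m_α(x) = x^3 + 57x^2 + 1083x + 6248.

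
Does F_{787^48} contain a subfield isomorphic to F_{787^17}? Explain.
No: F_{787^17} is not a subfield of F_{787^48}

F_{p^m} embeds in F_{p^n} iff m | n. Here 17 ∤ 48 (since 48 = 2·17 + 14 with remainder 14 ≠ 0), so F_{787^17} is not a subfield of F_{787^48}. Equivalently: if it were, the tower law would give 17 = [F_{787^17}:F_787] dividing [F_{787^48}:F_787] = 48, contradiction.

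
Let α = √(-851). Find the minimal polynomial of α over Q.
m_α(x) = x^2 + 851

α satisfies α^2 + 851 = 0, so x^2 + 851 annihilates α. Since d = -851 is squarefree and ≠ 1, it is not a perfect square in Q, so x^2 + 851 has no rational root and is therefore irreducible over Q (a degree-2 polynomial over a field is irreducible iff it has no root). Hence m_α(x) = x^2 + 851.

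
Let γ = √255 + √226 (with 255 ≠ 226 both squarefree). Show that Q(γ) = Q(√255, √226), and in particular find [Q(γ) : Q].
[Q(γ) : Q] = 4 (equivalently, Q(γ) = Q(√255, √226))

Obviously Q(γ) ⊆ Q(√255, √226), and [Q(√255, √226):Q] = 4 (since 255, 226 are distinct squarefree integers > 1 with 57630 not a perfect square). To show equality we compute the minimal polynomial of γ. From γ = √255 + √226: γ^2 = 255 + 2√(57630) + 226 = 481 + 2√(57630), so γ^2 - 481 = 2√(57630); squaring, (γ^2 - 481)^2 = 4·57630, i.e. γ^4 - 962γ^2 + 231361 - 230520 = 0, i.e. γ^4 - 962γ^2 + 841 = 0. So γ is a root of x^4 - 962x^2 + 841. This polynomial is irreducible over Q: it has no rational root (each ±√255 ± √226 is irrational), and any factorization into two quadratics over Q would force √(57630) ∈ Q (pairing opposite roots) or √255, √226 ∈ Q (other pairings), all impossible. Hence [Q(γ):Q] = 4 = [Q(√255, √226):Q], so Q(γ) = Q(√255, √226).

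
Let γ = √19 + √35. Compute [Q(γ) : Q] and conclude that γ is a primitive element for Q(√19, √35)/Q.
[Q(γ) : Q] = 4 (equivalently, Q(γ) = Q(√19, √35))

Obviously Q(γ) ⊆ Q(√19, √35), and [Q(√19, √35):Q] = 4 (since 19, 35 are distinct squarefree integers > 1 with 665 not a perfect square). To show equality we compute the minimal polynomial of γ. From γ = √19 + √35: γ^2 = 19 + 2√(665) + 35 = 54 + 2√(665), so γ^2 - 54 = 2√(665); squaring, (γ^2 - 54)^2 = 4·665, i.e. γ^4 - 108γ^2 + 2916 - 2660 = 0, i.e. γ^4 - 108γ^2 + 256 = 0. So γ is a root of x^4 - 108x^2 + 256. This polynomial is irreducible over Q: it has no rational root (each ±√19 ± √35 is irrational), and any factorization into two quadratics over Q would force √(665) ∈ Q (pairing opposite roots) or √19, √35 ∈ Q (other pairings), all impossible. Hence [Q(γ):Q] = 4 = [Q(√19, √35):Q], so Q(γ) = Q(√19, √35).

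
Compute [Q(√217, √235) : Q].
[Q(√217, √235) : Q] = 4

[Q(√217):Q] = 2 (min poly x^2 - 217, irreducible since 217 is squarefree > 1). For the top step, suppose √235 ∈ Q(√217), say √235 = c + d√217 with c, d ∈ Q. Squaring: 235 = c^2 + 217d^2 + 2cd√217. Since √217 ∉ Q this forces 2cd = 0. If d = 0 then √235 = c ∈ Q, contradicting 235 squarefree > 1. If c = 0 then 235 = 217d^2, so 217·235 = (217d)^2 is a perfect square in Q — but 217·235 = 50995 is not a perfect square (since 217 and 235 are distinct squarefree integers). Contradiction. Hence √235 ∉ Q(√217), so x^2 - 235 stays irreducible over Q(√217) and [Q(√217, √235) : Q(√217)] = 2. By the tower law, [Q(√217, √235) : Q] = 2 · 2 = 4.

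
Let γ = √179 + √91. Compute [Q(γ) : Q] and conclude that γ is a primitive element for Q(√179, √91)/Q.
[Q(γ) : Q] = 4 (equivalently, Q(γ) = Q(√179, √91))

Obviously Q(γ) ⊆ Q(√179, √91), and [Q(√179, √91):Q] = 4 (since 179, 91 are distinct squarefree integers > 1 with 16289 not a perfect square). To show equality we compute the minimal polynomial of γ. From γ = √179 + √91: γ^2 = 179 + 2√(16289) + 91 = 270 + 2√(16289), so γ^2 - 270 = 2√(16289); squaring, (γ^2 - 270)^2 = 4·16289, i.e. γ^4 - 540γ^2 + 72900 - 65156 = 0, i.e. γ^4 - 540γ^2 + 7744 = 0. So γ is a root of x^4 - 540x^2 + 7744. This polynomial is irreducible over Q: it has no rational root (each ±√179 ± √91 is irrational), and any factorization into two quadratics over Q would force √(16289) ∈ Q (pairing opposite roots) or √179, √91 ∈ Q (other pairings), all impossible. Hence [Q(γ):Q] = 4 = [Q(√179, √91):Q], so Q(γ) = Q(√179, √91).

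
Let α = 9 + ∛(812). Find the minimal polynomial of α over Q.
m_α(x) = x^3 - 27x^2 + 243x - 1541

Set β = α - 9 = ∛(812), so β^3 = 812. Then (α - 9)^3 - 812 = 0, i.e. α is a root of g(x) = (x - 9)^3 - 812 = x^3 - 27x^2 + 243x - 1541. Since g(x) = h(x - 9) where h(x) = x^3 - 812, and h is irreducible over Q (because 812 is not a perfect cube, so h has no rational root, and a monic cubic with no rational root is irreducible), g is also irreducible (irreducibility is preserved under the substitution x → x - 9). Hence m_α(x) = x^3 - 27x^2 + 243x - 1541.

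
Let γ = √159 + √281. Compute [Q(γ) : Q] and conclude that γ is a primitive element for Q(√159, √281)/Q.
[Q(γ) : Q] = 4 (equivalently, Q(γ) = Q(√159, √281))

Obviously Q(γ) ⊆ Q(√159, √281), and [Q(√159, √281):Q] = 4 (since 159, 281 are distinct squarefree integers > 1 with 44679 not a perfect square). To show equality we compute the minimal polynomial of γ. From γ = √159 + √281: γ^2 = 159 + 2√(44679) + 281 = 440 + 2√(44679), so γ^2 - 440 = 2√(44679); squaring, (γ^2 - 440)^2 = 4·44679, i.e. γ^4 - 880γ^2 + 193600 - 178716 = 0, i.e. γ^4 - 880γ^2 + 14884 = 0. So γ is a root of x^4 - 880x^2 + 14884. This polynomial is irreducible over Q: it has no rational root (each ±√159 ± √281 is irrational), and any factorization into two quadratics over Q would force √(44679) ∈ Q (pairing opposite roots) or √159, √281 ∈ Q (other pairings), all impossible. Hence [Q(γ):Q] = 4 = [Q(√159, √281):Q], so Q(γ) = Q(√159, √281).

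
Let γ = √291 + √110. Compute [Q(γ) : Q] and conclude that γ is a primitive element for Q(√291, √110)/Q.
[Q(γ) : Q] = 4 (equivalently, Q(γ) = Q(√291, √110))

Obviously Q(γ) ⊆ Q(√291, √110), and [Q(√291, √110):Q] = 4 (since 291, 110 are distinct squarefree integers > 1 with 32010 not a perfect square). To show equality we compute the minimal polynomial of γ. From γ = √291 + √110: γ^2 = 291 + 2√(32010) + 110 = 401 + 2√(32010), so γ^2 - 401 = 2√(32010); squaring, (γ^2 - 401)^2 = 4·32010, i.e. γ^4 - 802γ^2 + 160801 - 128040 = 0, i.e. γ^4 - 802γ^2 + 32761 = 0. So γ is a root of x^4 - 802x^2 + 32761. This polynomial is irreducible over Q: it has no rational root (each ±√291 ± √110 is irrational), and any factorization into two quadratics over Q would force √(32010) ∈ Q (pairing opposite roots) or √291, √110 ∈ Q (other pairings), all impossible. Hence [Q(γ):Q] = 4 = [Q(√291, √110):Q], so Q(γ) = Q(√291, √110).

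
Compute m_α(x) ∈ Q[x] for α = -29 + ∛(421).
m_α(x) = x^3 + 87x^2 + 2523x + 23968

Set β = α + 29 = ∛(421), so β^3 = 421. Then (α + 29)^3 - 421 = 0, i.e. α is a root of g(x) = (x + 29)^3 - 421 = x^3 + 87x^2 + 2523x + 23968. Since g(x) = h(x + 29) where h(x) = x^3 - 421, and h is irreducible over Q (because 421 is not a perfect cube, so h has no rational root, and a monic cubic with no rational root is irreducible), g is also irreducible (irreducibility is preserved under the substitution x → x + 29). Hence m_α(x) = x^3 + 87x^2 + 2523x + 23968.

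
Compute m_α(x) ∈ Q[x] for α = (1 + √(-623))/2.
m_α(x) = x^2 - x + 156

From 2α - 1 = √(-623), squaring gives (2α - 1)^2 = -623, i.e. 4α^2 - 4α + 1 = -623, so α^2 - α + (1 + 623)/4 = 0. Since -623 ≡ 1 (mod 4), (1 + 623)/4 = 156 ∈ Z. The polynomial x^2 - x + 156 has discriminant 1 - 4·(156) = -623, which is not a perfect square in Q (d = -623 is squarefree and ≠ 1), so x^2 - x + 156 is irreducible over Q. It is the minimal polynomial of α.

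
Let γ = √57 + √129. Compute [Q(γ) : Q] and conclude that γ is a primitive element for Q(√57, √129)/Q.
[Q(γ) : Q] = 4 (equivalently, Q(γ) = Q(√57, √129))

Obviously Q(γ) ⊆ Q(√57, √129), and [Q(√57, √129):Q] = 4 (since 57, 129 are distinct squarefree integers > 1 with 7353 not a perfect square). To show equality we compute the minimal polynomial of γ. From γ = √57 + √129: γ^2 = 57 + 2√(7353) + 129 = 186 + 2√(7353), so γ^2 - 186 = 2√(7353); squaring, (γ^2 - 186)^2 = 4·7353, i.e. γ^4 - 372γ^2 + 34596 - 29412 = 0, i.e. γ^4 - 372γ^2 + 5184 = 0. So γ is a root of x^4 - 372x^2 + 5184. This polynomial is irreducible over Q: it has no rational root (each ±√57 ± √129 is irrational), and any factorization into two quadratics over Q would force √(7353) ∈ Q (pairing opposite roots) or √57, √129 ∈ Q (other pairings), all impossible. Hence [Q(γ):Q] = 4 = [Q(√57, √129):Q], so Q(γ) = Q(√57, √129).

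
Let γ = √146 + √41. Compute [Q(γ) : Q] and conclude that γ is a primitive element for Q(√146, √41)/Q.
[Q(γ) : Q] = 4 (equivalently, Q(γ) = Q(√146, √41))

Obviously Q(γ) ⊆ Q(√146, √41), and [Q(√146, √41):Q] = 4 (since 146, 41 are distinct squarefree integers > 1 with 5986 not a perfect square). To show equality we compute the minimal polynomial of γ. From γ = √146 + √41: γ^2 = 146 + 2√(5986) + 41 = 187 + 2√(5986), so γ^2 - 187 = 2√(5986); squaring, (γ^2 - 187)^2 = 4·5986, i.e. γ^4 - 374γ^2 + 34969 - 23944 = 0, i.e. γ^4 - 374γ^2 + 11025 = 0. So γ is a root of x^4 - 374x^2 + 11025. This polynomial is irreducible over Q: it has no rational root (each ±√146 ± √41 is irrational), and any factorization into two quadratics over Q would force √(5986) ∈ Q (pairing opposite roots) or √146, √41 ∈ Q (other pairings), all impossible. Hence [Q(γ):Q] = 4 = [Q(√146, √41):Q], so Q(γ) = Q(√146, √41).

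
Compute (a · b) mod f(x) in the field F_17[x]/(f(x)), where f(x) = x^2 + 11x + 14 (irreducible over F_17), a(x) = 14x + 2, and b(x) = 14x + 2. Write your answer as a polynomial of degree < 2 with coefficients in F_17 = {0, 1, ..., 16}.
a · b ≡ 8x + 14 (mod f(x))

Multiply in F_17[x]: a(x)·b(x) = (14x + 2)·(14x + 2) = 9x^2 + 5x + 4. This has degree ≥ 2, so divide by f(x) over F_17: 9x^2 + 5x + 4 = (9)·(x^2 + 11x + 14) + (8x + 14). Hence a·b ≡ 8x + 14 (mod f). (F_17[x]/(f) is a field with 17^2 = 289 elements since f is irreducible of degree 2.)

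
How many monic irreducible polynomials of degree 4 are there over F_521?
There are 18419986260 monic irreducible polynomials of degree 4 over F_521

Each element of F_{521^4} that lies in no proper subfield is a root of exactly one monic irreducible of degree 4 over F_521, and each such polynomial has 4 distinct roots in F_{521^4}. By Möbius inversion the count is N_521(4) = (1/4) Σ_{d|4} μ(4/d) · 521^d = (1/4)(μ(4)·521^1 + μ(2)·521^2 + μ(1)·521^4) = 73679945040/4 = 18419986260.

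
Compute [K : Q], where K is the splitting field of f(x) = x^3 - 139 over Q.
[K : Q] = 6

The roots of x^3 - 139 are ∛139, ω∛139, ω^2∛139 where ω = e^(2πi/3) is a primitive cube root of unity, so K = Q(∛139, ω). Now [Q(∛139):Q] = 3 (since 139 is not a perfect cube, x^3 - 139 is irreducible) and [Q(ω):Q] = 2. Both 2 and 3 divide [K:Q], and [K:Q] ≤ 3·2 = 6, so [K:Q] = 6. (Equivalently: Q(∛139) ⊂ R but ω ∉ R, so [K : Q(∛139)] = 2.)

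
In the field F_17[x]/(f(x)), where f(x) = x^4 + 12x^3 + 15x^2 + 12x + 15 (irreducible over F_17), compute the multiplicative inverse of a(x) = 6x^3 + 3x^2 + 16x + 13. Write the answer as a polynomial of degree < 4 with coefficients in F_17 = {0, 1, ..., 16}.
a(x)^(-1) ≡ 9x^2 + 5x + 6 (mod f(x))

Since f is irreducible over F_17, F_17[x]/(f) is a field and a(x) ≠ 0 has an inverse. Apply the extended Euclidean algorithm to f(x) and a(x) in F_17[x]: f(x) = (3x + 9)·a(x) + (8x^2 + 16x);  a(x) = (5x + 1)·(8x^2 + 16x) + (13). The last nonzero remainder is the constant 13 = gcd(f, a) in F_17. Back-substituting through the division chain expresses 13 = s(x)·a(x) + t(x)·f(x) with s(x) ≡ 15x^2 + 14x + 10 (mod f), so (15x^2 + 14x + 10)·a(x) ≡ 13 (mod f). Multiplying by 13^(-1) ≡ 4 in F_17 gives a(x)^(-1) ≡ 4·(15x^2 + 14x + 10) ≡ 9x^2 + 5x + 6 (mod f). Check: (6x^3 + 3x^2 + 16x + 13)·(9x^2 + 5x + 6) = 3x^5 + 6x^4 + 8x^3 + 11x^2 + 8x + 10 ≡ 1 (mod x^4 + 12x^3 + 15x^2 + 12x + 15).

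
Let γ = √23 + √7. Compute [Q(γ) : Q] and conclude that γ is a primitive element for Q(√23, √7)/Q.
[Q(γ) : Q] = 4 (equivalently, Q(γ) = Q(√23, √7))

Obviously Q(γ) ⊆ Q(√23, √7), and [Q(√23, √7):Q] = 4 (since 23, 7 are distinct squarefree integers > 1 with 161 not a perfect square). To show equality we compute the minimal polynomial of γ. From γ = √23 + √7: γ^2 = 23 + 2√(161) + 7 = 30 + 2√(161), so γ^2 - 30 = 2√(161); squaring, (γ^2 - 30)^2 = 4·161, i.e. γ^4 - 60γ^2 + 900 - 644 = 0, i.e. γ^4 - 60γ^2 + 256 = 0. So γ is a root of x^4 - 60x^2 + 256. This polynomial is irreducible over Q: it has no rational root (each ±√23 ± √7 is irrational), and any factorization into two quadratics over Q would force √(161) ∈ Q (pairing opposite roots) or √23, √7 ∈ Q (other pairings), all impossible. Hence [Q(γ):Q] = 4 = [Q(√23, √7):Q], so Q(γ) = Q(√23, √7).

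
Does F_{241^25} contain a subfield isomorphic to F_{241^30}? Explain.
No: F_{241^30} is not a subfield of F_{241^25}

F_{p^m} embeds in F_{p^n} iff m | n. Here 30 ∤ 25 (since 25 = 0·30 + 25 with remainder 25 ≠ 0), so F_{241^30} is not a subfield of F_{241^25}. Equivalently: if it were, the tower law would give 30 = [F_{241^30}:F_241] dividing [F_{241^25}:F_241] = 25, contradiction.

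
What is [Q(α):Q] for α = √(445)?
[Q(α):Q] = 2

[Q(α):Q] equals the degree of the minimal polynomial of α. Here α^2 = 445 and x^2 - 445 is irreducible (d = 445 is squarefree, ≠ 1, hence not a square), so deg(m_α) = 2. Thus [Q(α):Q] = 2.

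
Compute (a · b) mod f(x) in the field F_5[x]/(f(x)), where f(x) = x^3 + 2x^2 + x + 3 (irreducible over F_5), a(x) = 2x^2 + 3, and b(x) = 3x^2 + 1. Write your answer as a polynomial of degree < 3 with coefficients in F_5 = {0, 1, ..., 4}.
a · b ≡ 4x^2 + 4x + 4 (mod f(x))

Multiply in F_5[x]: a(x)·b(x) = (2x^2 + 3)·(3x^2 + 1) = x^4 + x^2 + 3. This has degree ≥ 3, so divide by f(x) over F_5: x^4 + x^2 + 3 = (x + 3)·(x^3 + 2x^2 + x + 3) + (4x^2 + 4x + 4). Hence a·b ≡ 4x^2 + 4x + 4 (mod f). (F_5[x]/(f) is a field with 5^3 = 125 elements since f is irreducible of degree 3.)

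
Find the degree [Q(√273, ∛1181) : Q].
[Q(√273, ∛1181) : Q] = 6

Let L = Q(√273, ∛1181). Since Q(√273) ⊂ L and [Q(√273):Q] = 2, the tower law gives 2 | [L:Q]. Likewise Q(∛1181) ⊂ L with [Q(∛1181):Q] = 3 (because 1181 is not a perfect cube), so 3 | [L:Q]. As gcd(2,3) = 1, [L:Q] is divisible by 6. Conversely L is generated over Q by √273 and ∛1181, so [L:Q] ≤ 2·3 = 6. Therefore [Q(√273, ∛1181) : Q] = 6.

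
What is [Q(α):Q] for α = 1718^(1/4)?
[Q(α):Q] = 4

α is a root of x^4 - 1718. By Eisenstein's criterion at the prime p = 2 (which divides the constant term 1718 but p^2 = 4 does not, since 1718 is squarefree), x^4 - 1718 is irreducible over Q. Hence [Q(α):Q] = 4.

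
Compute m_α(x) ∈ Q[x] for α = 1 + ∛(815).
m_α(x) = x^3 - 3x^2 + 3x - 816

Set β = α - 1 = ∛(815), so β^3 = 815. Then (α - 1)^3 - 815 = 0, i.e. α is a root of g(x) = (x - 1)^3 - 815 = x^3 - 3x^2 + 3x - 816. Since g(x) = h(x - 1) where h(x) = x^3 - 815, and h is irreducible over Q (because 815 is not a perfect cube, so h has no rational root, and a monic cubic with no rational root is irreducible), g is also irreducible (irreducibility is preserved under the substitution x → x - 1). Hence m_α(x) = x^3 - 3x^2 + 3x - 816.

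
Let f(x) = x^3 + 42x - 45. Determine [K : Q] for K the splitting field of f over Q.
[K : Q] = 6

By the rational root test, any rational root of the monic integer polynomial f(x) = x^3 + 42x - 45 must be an integer dividing the constant term -45, i.e. one of ±{1, 3, 5, 9, 15, 45}. Evaluating: f(1) = -2, f(-1) = -88, f(3) = 108, f(-3) = -198, f(5) = 290, f(-5) = -380, f(9) = 1062, f(-9) = -1152, f(15) = 3960, f(-15) = -4050, f(45) = 92970, f(-45) = -93060; none is 0, so f has no rational root and is therefore irreducible over Q (a cubic with no linear factor over a field is irreducible). For an irreducible cubic, the Galois group is A_3 or S_3 according as the discriminant disc(f) = -4a^3 - 27b^2 = -4·(42)^3 - 27·(-45)^2 = -351027 is or is not a square in Q. Here disc(f) = -351027 is not a perfect square in Q, so the Galois group of f over Q is not contained in A_3 and must be all of S_3. The splitting field has degree |S_3| = 6 over Q, so [K : Q] = 6.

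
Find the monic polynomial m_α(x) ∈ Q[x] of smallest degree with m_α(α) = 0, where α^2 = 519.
m_α(x) = x^2 - 519

α satisfies α^2 - 519 = 0, so x^2 - 519 annihilates α. Since d = 519 is squarefree and ≠ 1, it is not a perfect square in Q, so x^2 - 519 has no rational root and is therefore irreducible over Q (a degree-2 polynomial over a field is irreducible iff it has no root). Hence m_α(x) = x^2 - 519.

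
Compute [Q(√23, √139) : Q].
[Q(√23, √139) : Q] = 4

[Q(√23):Q] = 2 (min poly x^2 - 23, irreducible since 23 is squarefree > 1). For the top step, suppose √139 ∈ Q(√23), say √139 = c + d√23 with c, d ∈ Q. Squaring: 139 = c^2 + 23d^2 + 2cd√23. Since √23 ∉ Q this forces 2cd = 0. If d = 0 then √139 = c ∈ Q, contradicting 139 squarefree > 1. If c = 0 then 139 = 23d^2, so 23·139 = (23d)^2 is a perfect square in Q — but 23·139 = 3197 is not a perfect square (since 23 and 139 are distinct squarefree integers). Contradiction. Hence √139 ∉ Q(√23), so x^2 - 139 stays irreducible over Q(√23) and [Q(√23, √139) : Q(√23)] = 2. By the tower law, [Q(√23, √139) : Q] = 2 · 2 = 4.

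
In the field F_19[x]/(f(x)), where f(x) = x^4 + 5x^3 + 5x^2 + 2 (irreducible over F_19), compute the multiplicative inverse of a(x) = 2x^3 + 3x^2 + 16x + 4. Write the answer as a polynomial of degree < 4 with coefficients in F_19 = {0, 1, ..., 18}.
a(x)^(-1) ≡ x^3 + 8x^2 + x + 8 (mod f(x))

Since f is irreducible over F_19, F_19[x]/(f) is a field and a(x) ≠ 0 has an inverse. Apply the extended Euclidean algorithm to f(x) and a(x) in F_19[x]: f(x) = (10x + 16)·a(x) + (6x^2 + 8x + 14);  a(x) = (13x + 18)·(6x^2 + 8x + 14) + (13x + 18);  (6x^2 + 8x + 14) = (18x + 2)·(13x + 18) + (16). The last nonzero remainder is the constant 16 = gcd(f, a) in F_19. Back-substituting through the division chain expresses 16 = s(x)·a(x) + t(x)·f(x) with s(x) ≡ 16x^3 + 14x^2 + 16x + 14 (mod f), so (16x^3 + 14x^2 + 16x + 14)·a(x) ≡ 16 (mod f). Multiplying by 16^(-1) ≡ 6 in F_19 gives a(x)^(-1) ≡ 6·(16x^3 + 14x^2 + 16x + 14) ≡ x^3 + 8x^2 + x + 8 (mod f). Check: (2x^3 + 3x^2 + 16x + 4)·(x^3 + 8x^2 + x + 8) = 2x^6 + 4x^4 + 18x^3 + 15x^2 + 18x + 13 ≡ 1 (mod x^4 + 5x^3 + 5x^2 + 2).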